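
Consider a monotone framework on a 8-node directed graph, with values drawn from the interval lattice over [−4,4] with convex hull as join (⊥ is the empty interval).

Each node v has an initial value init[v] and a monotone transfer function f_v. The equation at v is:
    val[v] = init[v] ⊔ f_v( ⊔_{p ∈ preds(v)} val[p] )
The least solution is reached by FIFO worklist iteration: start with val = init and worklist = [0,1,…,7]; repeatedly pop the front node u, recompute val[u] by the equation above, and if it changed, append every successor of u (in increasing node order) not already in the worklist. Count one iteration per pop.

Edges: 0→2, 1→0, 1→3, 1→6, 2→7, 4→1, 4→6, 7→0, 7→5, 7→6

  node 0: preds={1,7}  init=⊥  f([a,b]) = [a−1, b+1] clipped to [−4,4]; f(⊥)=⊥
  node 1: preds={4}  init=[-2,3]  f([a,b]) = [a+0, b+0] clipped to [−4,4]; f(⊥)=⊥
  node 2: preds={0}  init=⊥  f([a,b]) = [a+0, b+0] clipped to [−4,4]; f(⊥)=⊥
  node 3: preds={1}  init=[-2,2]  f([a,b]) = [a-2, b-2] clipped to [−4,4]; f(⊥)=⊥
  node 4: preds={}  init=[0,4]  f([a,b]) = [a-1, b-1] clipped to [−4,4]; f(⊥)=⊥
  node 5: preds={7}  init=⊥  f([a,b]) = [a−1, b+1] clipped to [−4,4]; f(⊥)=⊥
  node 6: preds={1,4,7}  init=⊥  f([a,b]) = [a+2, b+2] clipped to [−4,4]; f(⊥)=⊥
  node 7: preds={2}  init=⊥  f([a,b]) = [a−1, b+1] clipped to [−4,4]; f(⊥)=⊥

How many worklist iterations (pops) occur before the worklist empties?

Iteration log — 13 steps:
  step 1. node 0  ⊔preds=[-2,3]  new=[-3,4]  old=⊥  +wl: 
  step 2. node 1  ⊔preds=[0,4]  new=[-2,4]  old=[-2,3]  +wl: 0
  step 3. node 2  ⊔preds=[-3,4]  new=[-3,4]  old=⊥  +wl: 
  step 4. node 3  ⊔preds=[-2,4]  new=[-4,2]  old=[-2,2]  +wl: 
  step 5. node 4  ⊔preds=⊥  new=[0,4]  stable
  step 6. node 5  ⊔preds=⊥  new=⊥  stable
  step 7. node 6  ⊔preds=[-2,4]  new=[0,4]  old=⊥  +wl: 
  step 8. node 7  ⊔preds=[-3,4]  new=[-4,4]  old=⊥  +wl: 5,6
  step 9. node 0  ⊔preds=[-4,4]  new=[-4,4]  old=[-3,4]  +wl: 2
  step 10. node 5  ⊔preds=[-4,4]  new=[-4,4]  old=⊥  +wl: 
  step 11. node 6  ⊔preds=[-4,4]  new=[-2,4]  old=[0,4]  +wl: 
  step 12. node 2  ⊔preds=[-4,4]  new=[-4,4]  old=[-3,4]  +wl: 7
  step 13. node 7  ⊔preds=[-4,4]  new=[-4,4]  stable

Least fixpoint reached:
  node 0: [-4,4]
  node 1: [-2,4]
  node 2: [-4,4]
  node 3: [-4,2]
  node 4: [0,4]
  node 5: [-4,4]
  node 6: [-2,4]
  node 7: [-4,4]

13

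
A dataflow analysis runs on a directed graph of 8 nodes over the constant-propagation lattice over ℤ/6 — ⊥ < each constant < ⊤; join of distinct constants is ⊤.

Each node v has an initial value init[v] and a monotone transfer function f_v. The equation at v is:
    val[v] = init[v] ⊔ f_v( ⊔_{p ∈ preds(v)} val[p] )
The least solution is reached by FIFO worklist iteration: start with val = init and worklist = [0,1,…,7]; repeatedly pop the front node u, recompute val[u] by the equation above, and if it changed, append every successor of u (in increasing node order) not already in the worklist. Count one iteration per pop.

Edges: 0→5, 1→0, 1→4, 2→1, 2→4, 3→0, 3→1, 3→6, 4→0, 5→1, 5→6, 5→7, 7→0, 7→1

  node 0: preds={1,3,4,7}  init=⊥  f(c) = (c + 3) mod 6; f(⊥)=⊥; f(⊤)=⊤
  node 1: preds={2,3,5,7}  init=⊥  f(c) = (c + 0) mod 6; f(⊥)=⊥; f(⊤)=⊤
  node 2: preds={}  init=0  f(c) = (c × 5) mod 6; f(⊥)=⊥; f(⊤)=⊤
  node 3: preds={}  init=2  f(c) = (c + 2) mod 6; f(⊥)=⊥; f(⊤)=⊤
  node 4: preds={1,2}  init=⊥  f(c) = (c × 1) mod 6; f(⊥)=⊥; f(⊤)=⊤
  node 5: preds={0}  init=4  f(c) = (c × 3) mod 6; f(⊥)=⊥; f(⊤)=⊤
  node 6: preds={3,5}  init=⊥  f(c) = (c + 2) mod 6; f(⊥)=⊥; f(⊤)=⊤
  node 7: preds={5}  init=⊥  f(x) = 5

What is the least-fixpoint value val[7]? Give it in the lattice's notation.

5

Worklist (11 pops):
  #1 pop 0: in=2 → 5 (was ⊥); enqueue []
  #2 pop 1: in=⊤ → ⊤ (was ⊥); enqueue [0]
  #3 pop 2: in=⊥ → 0 (no change)
  #4 pop 3: in=⊥ → 2 (no change)
  #5 pop 4: in=⊤ → ⊤ (was ⊥); enqueue []
  #6 pop 5: in=5 → ⊤ (was 4); enqueue [1]
  #7 pop 6: in=⊤ → ⊤ (was ⊥); enqueue []
  #8 pop 7: in=⊤ → 5 (was ⊥); enqueue []
  #9 pop 0: in=⊤ → ⊤ (was 5); enqueue [5]
  #10 pop 1: in=⊤ → ⊤ (no change)
  #11 pop 5: in=⊤ → ⊤ (no change)

Fixpoint:
  val[0] = ⊤
  val[1] = ⊤
  val[2] = 0
  val[3] = 2
  val[4] = ⊤
  val[5] = ⊤
  val[6] = ⊤
  val[7] = 5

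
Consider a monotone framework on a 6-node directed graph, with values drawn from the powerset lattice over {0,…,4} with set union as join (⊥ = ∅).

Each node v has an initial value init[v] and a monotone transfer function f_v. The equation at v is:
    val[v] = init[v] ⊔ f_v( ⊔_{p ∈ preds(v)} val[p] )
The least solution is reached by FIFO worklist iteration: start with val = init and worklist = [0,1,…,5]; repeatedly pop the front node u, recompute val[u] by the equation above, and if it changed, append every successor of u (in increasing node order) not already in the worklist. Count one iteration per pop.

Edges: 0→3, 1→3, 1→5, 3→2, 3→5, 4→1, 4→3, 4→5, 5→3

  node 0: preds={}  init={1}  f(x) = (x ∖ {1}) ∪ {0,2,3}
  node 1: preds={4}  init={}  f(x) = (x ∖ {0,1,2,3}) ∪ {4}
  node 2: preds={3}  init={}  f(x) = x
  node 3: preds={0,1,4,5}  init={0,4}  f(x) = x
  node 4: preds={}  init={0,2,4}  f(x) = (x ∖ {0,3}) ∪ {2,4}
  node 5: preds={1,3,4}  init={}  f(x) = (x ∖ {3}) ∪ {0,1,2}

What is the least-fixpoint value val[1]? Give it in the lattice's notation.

{4}

Trace (8 dequeues):
  [1] u=0 | in {} | out {0,1,2,3} | prev {1} | push {}
  [2] u=1 | in {0,2,4} | out {4} | prev {} | push {}
  [3] u=2 | in {0,4} | out {0,4} | prev {} | push {}
  [4] u=3 | in {0,1,2,3,4} | out {0,1,2,3,4} | prev {0,4} | push {2}
  [5] u=4 | in {} | out {0,2,4} | ==
  [6] u=5 | in {0,1,2,3,4} | out {0,1,2,4} | prev {} | push {3}
  [7] u=2 | in {0,1,2,3,4} | out {0,1,2,3,4} | prev {0,4} | push {}
  [8] u=3 | in {0,1,2,3,4} | out {0,1,2,3,4} | ==

Converged values:
  [0] {0,1,2,3}
  [1] {4}
  [2] {0,1,2,3,4}
  [3] {0,1,2,3,4}
  [4] {0,2,4}
  [5] {0,1,2,4}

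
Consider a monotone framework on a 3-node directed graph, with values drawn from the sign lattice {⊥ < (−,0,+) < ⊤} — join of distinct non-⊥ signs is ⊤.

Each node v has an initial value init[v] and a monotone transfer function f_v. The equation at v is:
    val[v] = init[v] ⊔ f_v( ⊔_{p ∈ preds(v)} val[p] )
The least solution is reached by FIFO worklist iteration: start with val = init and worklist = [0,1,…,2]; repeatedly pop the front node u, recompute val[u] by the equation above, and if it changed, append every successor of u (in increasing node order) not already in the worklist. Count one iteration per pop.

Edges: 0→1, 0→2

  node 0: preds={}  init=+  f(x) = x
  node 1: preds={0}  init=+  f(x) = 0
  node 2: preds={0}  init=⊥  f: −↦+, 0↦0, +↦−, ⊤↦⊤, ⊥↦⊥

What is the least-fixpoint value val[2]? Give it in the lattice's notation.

Trace (3 dequeues):
  [1] u=0 | in ⊥ | out + | ==
  [2] u=1 | in + | out ⊤ | prev + | push {}
  [3] u=2 | in + | out − | prev ⊥ | push {}

Converged values:
  [0] +
  [1] ⊤
  [2] −

−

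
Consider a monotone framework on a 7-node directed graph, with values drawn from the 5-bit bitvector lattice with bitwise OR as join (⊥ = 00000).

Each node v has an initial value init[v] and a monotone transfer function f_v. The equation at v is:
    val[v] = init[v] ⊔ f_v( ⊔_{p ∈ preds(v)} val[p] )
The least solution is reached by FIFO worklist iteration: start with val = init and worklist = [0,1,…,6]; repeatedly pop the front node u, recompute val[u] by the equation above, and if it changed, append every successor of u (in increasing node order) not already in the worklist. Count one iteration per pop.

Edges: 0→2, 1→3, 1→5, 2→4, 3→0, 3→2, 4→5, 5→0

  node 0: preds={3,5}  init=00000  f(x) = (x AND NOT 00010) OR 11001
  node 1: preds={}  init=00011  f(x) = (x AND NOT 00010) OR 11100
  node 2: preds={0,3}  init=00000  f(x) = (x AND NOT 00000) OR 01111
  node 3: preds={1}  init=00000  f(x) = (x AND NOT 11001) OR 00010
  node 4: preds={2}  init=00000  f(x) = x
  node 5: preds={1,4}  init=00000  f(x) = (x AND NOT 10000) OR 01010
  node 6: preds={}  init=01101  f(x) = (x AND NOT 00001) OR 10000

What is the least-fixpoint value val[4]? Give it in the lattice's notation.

Worklist (9 pops):
  #1 pop 0: in=00000 → 11001 (was 00000); enqueue []
  #2 pop 1: in=00000 → 11111 (was 00011); enqueue []
  #3 pop 2: in=11001 → 11111 (was 00000); enqueue []
  #4 pop 3: in=11111 → 00110 (was 00000); enqueue [0,2]
  #5 pop 4: in=11111 → 11111 (was 00000); enqueue []
  #6 pop 5: in=11111 → 01111 (was 00000); enqueue []
  #7 pop 6: in=00000 → 11101 (was 01101); enqueue []
  #8 pop 0: in=01111 → 11101 (was 11001); enqueue []
  #9 pop 2: in=11111 → 11111 (no change)

Fixpoint:
  val[0] = 11101
  val[1] = 11111
  val[2] = 11111
  val[3] = 00110
  val[4] = 11111
  val[5] = 01111
  val[6] = 11101

11111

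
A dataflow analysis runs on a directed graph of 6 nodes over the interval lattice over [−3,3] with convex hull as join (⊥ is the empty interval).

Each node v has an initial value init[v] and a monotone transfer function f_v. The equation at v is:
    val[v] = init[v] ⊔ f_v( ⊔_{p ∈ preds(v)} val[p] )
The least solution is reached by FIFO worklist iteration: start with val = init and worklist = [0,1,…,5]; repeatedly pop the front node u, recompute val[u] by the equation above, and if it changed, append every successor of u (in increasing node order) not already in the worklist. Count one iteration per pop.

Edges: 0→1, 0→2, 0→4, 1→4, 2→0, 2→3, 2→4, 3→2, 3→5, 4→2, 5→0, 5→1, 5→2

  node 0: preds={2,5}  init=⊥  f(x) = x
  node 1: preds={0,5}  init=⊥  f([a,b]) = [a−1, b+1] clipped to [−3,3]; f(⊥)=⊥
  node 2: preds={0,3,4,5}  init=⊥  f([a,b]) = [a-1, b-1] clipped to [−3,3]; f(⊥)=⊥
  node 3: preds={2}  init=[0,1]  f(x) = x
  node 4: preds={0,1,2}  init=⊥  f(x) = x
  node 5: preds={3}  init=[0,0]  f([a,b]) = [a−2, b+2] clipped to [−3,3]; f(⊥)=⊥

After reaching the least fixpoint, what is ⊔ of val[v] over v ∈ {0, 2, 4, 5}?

[-3,3]

Trace (14 dequeues):
  [1] u=0 | in [0,0] | out [0,0] | prev ⊥ | push {}
  [2] u=1 | in [0,0] | out [-1,1] | prev ⊥ | push {}
  [3] u=2 | in [0,1] | out [-1,0] | prev ⊥ | push {0}
  [4] u=3 | in [-1,0] | out [-1,1] | prev [0,1] | push {2}
  [5] u=4 | in [-1,1] | out [-1,1] | prev ⊥ | push {}
  [6] u=5 | in [-1,1] | out [-3,3] | prev [0,0] | push {1}
  [7] u=0 | in [-3,3] | out [-3,3] | prev [0,0] | push {4}
  [8] u=2 | in [-3,3] | out [-3,2] | prev [-1,0] | push {0,3}
  [9] u=1 | in [-3,3] | out [-3,3] | prev [-1,1] | push {}
  [10] u=4 | in [-3,3] | out [-3,3] | prev [-1,1] | push {2}
  [11] u=0 | in [-3,3] | out [-3,3] | ==
  [12] u=3 | in [-3,2] | out [-3,2] | prev [-1,1] | push {5}
  [13] u=2 | in [-3,3] | out [-3,2] | ==
  [14] u=5 | in [-3,2] | out [-3,3] | ==

Converged values:
  [0] [-3,3]
  [1] [-3,3]
  [2] [-3,2]
  [3] [-3,2]
  [4] [-3,3]
  [5] [-3,3]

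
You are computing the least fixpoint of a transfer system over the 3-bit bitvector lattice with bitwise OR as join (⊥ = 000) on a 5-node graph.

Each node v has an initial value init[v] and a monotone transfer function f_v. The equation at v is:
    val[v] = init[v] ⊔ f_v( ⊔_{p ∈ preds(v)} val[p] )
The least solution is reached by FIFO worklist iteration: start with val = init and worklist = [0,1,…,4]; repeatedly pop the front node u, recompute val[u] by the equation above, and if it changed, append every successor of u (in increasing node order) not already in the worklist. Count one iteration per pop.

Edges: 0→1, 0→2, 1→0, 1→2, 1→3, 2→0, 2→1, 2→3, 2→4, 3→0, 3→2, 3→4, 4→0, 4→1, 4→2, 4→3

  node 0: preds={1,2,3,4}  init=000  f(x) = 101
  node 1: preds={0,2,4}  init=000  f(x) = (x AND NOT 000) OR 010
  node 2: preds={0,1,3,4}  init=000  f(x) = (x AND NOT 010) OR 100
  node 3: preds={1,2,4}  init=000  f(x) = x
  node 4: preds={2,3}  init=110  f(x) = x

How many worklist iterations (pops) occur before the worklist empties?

Worklist (9 pops):
  #1 pop 0: in=110 → 101 (was 000); enqueue []
  #2 pop 1: in=111 → 111 (was 000); enqueue [0]
  #3 pop 2: in=111 → 101 (was 000); enqueue [1]
  #4 pop 3: in=111 → 111 (was 000); enqueue [2]
  #5 pop 4: in=111 → 111 (was 110); enqueue [3]
  #6 pop 0: in=111 → 101 (no change)
  #7 pop 1: in=111 → 111 (no change)
  #8 pop 2: in=111 → 101 (no change)
  #9 pop 3: in=111 → 111 (no change)

Fixpoint:
  val[0] = 101
  val[1] = 111
  val[2] = 101
  val[3] = 111
  val[4] = 111

9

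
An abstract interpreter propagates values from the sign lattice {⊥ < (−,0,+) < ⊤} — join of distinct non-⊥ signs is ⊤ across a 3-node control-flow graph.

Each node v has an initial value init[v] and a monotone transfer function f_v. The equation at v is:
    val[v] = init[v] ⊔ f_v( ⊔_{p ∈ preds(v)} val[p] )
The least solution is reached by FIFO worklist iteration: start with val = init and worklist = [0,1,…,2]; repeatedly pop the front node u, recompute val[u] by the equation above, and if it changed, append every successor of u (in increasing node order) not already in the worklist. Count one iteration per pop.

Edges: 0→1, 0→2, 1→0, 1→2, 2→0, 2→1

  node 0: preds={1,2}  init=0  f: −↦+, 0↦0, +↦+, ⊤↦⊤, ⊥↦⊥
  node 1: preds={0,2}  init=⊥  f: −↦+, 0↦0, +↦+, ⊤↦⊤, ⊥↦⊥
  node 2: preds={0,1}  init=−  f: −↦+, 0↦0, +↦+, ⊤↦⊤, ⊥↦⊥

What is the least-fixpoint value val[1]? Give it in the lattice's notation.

⊤

Trace (5 dequeues):
  [1] u=0 | in − | out ⊤ | prev 0 | push {}
  [2] u=1 | in ⊤ | out ⊤ | prev ⊥ | push {0}
  [3] u=2 | in ⊤ | out ⊤ | prev − | push {1}
  [4] u=0 | in ⊤ | out ⊤ | ==
  [5] u=1 | in ⊤ | out ⊤ | ==

Converged values:
  [0] ⊤
  [1] ⊤
  [2] ⊤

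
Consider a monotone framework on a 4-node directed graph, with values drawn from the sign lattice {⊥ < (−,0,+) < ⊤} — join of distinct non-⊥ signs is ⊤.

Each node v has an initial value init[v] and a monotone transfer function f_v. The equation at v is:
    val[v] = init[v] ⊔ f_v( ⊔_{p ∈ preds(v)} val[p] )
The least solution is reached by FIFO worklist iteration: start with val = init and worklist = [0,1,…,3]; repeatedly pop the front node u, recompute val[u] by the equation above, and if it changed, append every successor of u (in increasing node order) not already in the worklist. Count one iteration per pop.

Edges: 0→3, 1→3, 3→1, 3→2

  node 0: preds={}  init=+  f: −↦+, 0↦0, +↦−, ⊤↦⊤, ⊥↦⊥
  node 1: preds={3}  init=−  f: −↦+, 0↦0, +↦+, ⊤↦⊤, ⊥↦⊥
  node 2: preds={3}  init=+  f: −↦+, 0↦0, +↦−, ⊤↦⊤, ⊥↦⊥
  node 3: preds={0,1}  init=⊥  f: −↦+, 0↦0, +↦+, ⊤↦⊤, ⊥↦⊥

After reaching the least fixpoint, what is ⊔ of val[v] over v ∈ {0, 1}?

Trace (7 dequeues):
  [1] u=0 | in ⊥ | out + | ==
  [2] u=1 | in ⊥ | out − | ==
  [3] u=2 | in ⊥ | out + | ==
  [4] u=3 | in ⊤ | out ⊤ | prev ⊥ | push {1,2}
  [5] u=1 | in ⊤ | out ⊤ | prev − | push {3}
  [6] u=2 | in ⊤ | out ⊤ | prev + | push {}
  [7] u=3 | in ⊤ | out ⊤ | ==

Converged values:
  [0] +
  [1] ⊤
  [2] ⊤
  [3] ⊤

⊤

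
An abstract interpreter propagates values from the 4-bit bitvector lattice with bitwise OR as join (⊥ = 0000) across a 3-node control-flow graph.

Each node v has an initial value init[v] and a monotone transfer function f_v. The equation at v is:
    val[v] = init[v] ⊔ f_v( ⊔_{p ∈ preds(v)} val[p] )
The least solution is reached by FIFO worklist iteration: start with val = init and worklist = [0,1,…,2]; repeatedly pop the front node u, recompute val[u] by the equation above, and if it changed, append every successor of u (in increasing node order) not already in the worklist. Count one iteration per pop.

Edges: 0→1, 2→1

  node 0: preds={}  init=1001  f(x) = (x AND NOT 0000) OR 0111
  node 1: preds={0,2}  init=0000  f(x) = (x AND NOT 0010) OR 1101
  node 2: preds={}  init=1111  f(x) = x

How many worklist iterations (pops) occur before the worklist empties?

3

Iteration log — 3 steps:
  step 1. node 0  ⊔preds=0000  new=1111  old=1001  +wl: 
  step 2. node 1  ⊔preds=1111  new=1101  old=0000  +wl: 
  step 3. node 2  ⊔preds=0000  new=1111  stable

Least fixpoint reached:
  node 0: 1111
  node 1: 1101
  node 2: 1111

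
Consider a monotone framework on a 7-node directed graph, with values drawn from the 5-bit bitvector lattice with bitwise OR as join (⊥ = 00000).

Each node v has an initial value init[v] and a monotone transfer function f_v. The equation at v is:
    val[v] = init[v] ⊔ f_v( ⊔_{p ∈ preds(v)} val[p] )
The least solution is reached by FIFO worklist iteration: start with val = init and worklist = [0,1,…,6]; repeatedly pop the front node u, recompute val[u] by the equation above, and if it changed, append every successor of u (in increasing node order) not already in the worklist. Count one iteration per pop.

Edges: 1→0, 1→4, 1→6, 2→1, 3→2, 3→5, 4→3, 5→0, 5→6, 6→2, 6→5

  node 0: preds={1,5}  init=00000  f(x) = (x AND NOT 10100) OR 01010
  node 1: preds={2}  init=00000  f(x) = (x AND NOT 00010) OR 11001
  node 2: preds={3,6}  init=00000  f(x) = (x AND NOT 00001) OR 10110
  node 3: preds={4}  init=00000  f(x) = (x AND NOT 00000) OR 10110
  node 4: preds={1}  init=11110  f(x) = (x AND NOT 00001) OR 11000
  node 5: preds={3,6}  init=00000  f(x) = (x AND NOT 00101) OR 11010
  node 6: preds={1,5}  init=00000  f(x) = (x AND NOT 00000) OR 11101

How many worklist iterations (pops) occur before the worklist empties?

15

Worklist (15 pops):
  #1 pop 0: in=00000 → 01010 (was 00000); enqueue []
  #2 pop 1: in=00000 → 11001 (was 00000); enqueue [0]
  #3 pop 2: in=00000 → 10110 (was 00000); enqueue [1]
  #4 pop 3: in=11110 → 11110 (was 00000); enqueue [2]
  #5 pop 4: in=11001 → 11110 (no change)
  #6 pop 5: in=11110 → 11010 (was 00000); enqueue []
  #7 pop 6: in=11011 → 11111 (was 00000); enqueue [5]
  #8 pop 0: in=11011 → 01011 (was 01010); enqueue []
  #9 pop 1: in=10110 → 11101 (was 11001); enqueue [0,4,6]
  #10 pop 2: in=11111 → 11110 (was 10110); enqueue [1]
  #11 pop 5: in=11111 → 11010 (no change)
  #12 pop 0: in=11111 → 01011 (no change)
  #13 pop 4: in=11101 → 11110 (no change)
  #14 pop 6: in=11111 → 11111 (no change)
  #15 pop 1: in=11110 → 11101 (no change)

Fixpoint:
  val[0] = 01011
  val[1] = 11101
  val[2] = 11110
  val[3] = 11110
  val[4] = 11110
  val[5] = 11010
  val[6] = 11111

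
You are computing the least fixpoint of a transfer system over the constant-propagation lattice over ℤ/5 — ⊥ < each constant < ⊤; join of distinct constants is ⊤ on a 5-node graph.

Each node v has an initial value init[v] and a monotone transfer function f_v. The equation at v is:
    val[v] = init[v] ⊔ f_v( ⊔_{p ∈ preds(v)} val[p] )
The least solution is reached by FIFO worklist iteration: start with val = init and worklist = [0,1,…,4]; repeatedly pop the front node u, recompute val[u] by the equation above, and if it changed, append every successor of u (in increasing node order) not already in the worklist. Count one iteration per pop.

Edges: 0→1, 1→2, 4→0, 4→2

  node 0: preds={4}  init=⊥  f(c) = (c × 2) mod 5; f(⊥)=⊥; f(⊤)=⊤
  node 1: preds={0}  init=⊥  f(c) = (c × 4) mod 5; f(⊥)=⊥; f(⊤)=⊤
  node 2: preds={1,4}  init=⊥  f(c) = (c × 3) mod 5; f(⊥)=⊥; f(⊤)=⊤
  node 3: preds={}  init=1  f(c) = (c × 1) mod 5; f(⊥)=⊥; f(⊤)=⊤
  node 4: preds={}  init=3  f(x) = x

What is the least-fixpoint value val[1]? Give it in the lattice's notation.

4

Worklist (5 pops):
  #1 pop 0: in=3 → 1 (was ⊥); enqueue []
  #2 pop 1: in=1 → 4 (was ⊥); enqueue []
  #3 pop 2: in=⊤ → ⊤ (was ⊥); enqueue []
  #4 pop 3: in=⊥ → 1 (no change)
  #5 pop 4: in=⊥ → 3 (no change)

Fixpoint:
  val[0] = 1
  val[1] = 4
  val[2] = ⊤
  val[3] = 1
  val[4] = 3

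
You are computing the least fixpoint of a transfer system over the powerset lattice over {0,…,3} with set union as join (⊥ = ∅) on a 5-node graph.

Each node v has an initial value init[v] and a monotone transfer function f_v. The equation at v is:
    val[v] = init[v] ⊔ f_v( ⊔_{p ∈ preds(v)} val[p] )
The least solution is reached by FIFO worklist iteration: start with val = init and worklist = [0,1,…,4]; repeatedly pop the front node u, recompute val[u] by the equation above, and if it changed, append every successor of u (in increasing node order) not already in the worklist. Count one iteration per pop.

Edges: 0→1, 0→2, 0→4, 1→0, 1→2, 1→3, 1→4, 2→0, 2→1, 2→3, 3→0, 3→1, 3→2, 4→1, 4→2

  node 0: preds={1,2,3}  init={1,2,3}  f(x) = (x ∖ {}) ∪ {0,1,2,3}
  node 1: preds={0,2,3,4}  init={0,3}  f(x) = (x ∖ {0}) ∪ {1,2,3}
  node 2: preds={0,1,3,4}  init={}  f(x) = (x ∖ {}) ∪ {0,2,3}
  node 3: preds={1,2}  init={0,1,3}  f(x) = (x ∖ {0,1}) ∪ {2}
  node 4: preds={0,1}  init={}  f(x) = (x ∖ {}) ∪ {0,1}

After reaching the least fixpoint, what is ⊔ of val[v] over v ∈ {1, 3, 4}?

Iteration log — 8 steps:
  step 1. node 0  ⊔preds={0,1,3}  new={0,1,2,3}  old={1,2,3}  +wl: 
  step 2. node 1  ⊔preds={0,1,2,3}  new={0,1,2,3}  old={0,3}  +wl: 0
  step 3. node 2  ⊔preds={0,1,2,3}  new={0,1,2,3}  old={}  +wl: 1
  step 4. node 3  ⊔preds={0,1,2,3}  new={0,1,2,3}  old={0,1,3}  +wl: 2
  step 5. node 4  ⊔preds={0,1,2,3}  new={0,1,2,3}  old={}  +wl: 
  step 6. node 0  ⊔preds={0,1,2,3}  new={0,1,2,3}  stable
  step 7. node 1  ⊔preds={0,1,2,3}  new={0,1,2,3}  stable
  step 8. node 2  ⊔preds={0,1,2,3}  new={0,1,2,3}  stable

Least fixpoint reached:
  node 0: {0,1,2,3}
  node 1: {0,1,2,3}
  node 2: {0,1,2,3}
  node 3: {0,1,2,3}
  node 4: {0,1,2,3}

{0,1,2,3}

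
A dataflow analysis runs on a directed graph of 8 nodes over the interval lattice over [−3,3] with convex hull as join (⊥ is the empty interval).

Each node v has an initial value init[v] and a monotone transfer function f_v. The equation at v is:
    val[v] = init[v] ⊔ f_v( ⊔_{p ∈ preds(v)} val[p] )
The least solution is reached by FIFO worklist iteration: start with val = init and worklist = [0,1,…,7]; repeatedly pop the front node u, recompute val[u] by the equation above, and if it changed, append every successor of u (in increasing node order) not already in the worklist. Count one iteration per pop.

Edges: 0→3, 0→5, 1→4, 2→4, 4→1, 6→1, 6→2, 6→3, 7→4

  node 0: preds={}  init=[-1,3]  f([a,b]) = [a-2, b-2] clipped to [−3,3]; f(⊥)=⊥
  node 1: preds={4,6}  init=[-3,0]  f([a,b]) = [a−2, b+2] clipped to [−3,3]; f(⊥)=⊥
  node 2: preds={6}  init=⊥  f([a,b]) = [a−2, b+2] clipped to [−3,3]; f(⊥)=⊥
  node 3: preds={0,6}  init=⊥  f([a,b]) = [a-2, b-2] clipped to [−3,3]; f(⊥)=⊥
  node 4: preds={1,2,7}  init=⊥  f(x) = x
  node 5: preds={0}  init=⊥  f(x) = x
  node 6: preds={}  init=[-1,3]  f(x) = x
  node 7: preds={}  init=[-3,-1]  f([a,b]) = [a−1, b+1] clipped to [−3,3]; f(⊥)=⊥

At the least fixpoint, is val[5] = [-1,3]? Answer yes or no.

Iteration log — 9 steps:
  step 1. node 0  ⊔preds=⊥  new=[-1,3]  stable
  step 2. node 1  ⊔preds=[-1,3]  new=[-3,3]  old=[-3,0]  +wl: 
  step 3. node 2  ⊔preds=[-1,3]  new=[-3,3]  old=⊥  +wl: 
  step 4. node 3  ⊔preds=[-1,3]  new=[-3,1]  old=⊥  +wl: 
  step 5. node 4  ⊔preds=[-3,3]  new=[-3,3]  old=⊥  +wl: 1
  step 6. node 5  ⊔preds=[-1,3]  new=[-1,3]  old=⊥  +wl: 
  step 7. node 6  ⊔preds=⊥  new=[-1,3]  stable
  step 8. node 7  ⊔preds=⊥  new=[-3,-1]  stable
  step 9. node 1  ⊔preds=[-3,3]  new=[-3,3]  stable

Least fixpoint reached:
  node 0: [-1,3]
  node 1: [-3,3]
  node 2: [-3,3]
  node 3: [-3,1]
  node 4: [-3,3]
  node 5: [-1,3]
  node 6: [-1,3]
  node 7: [-3,-1]

yes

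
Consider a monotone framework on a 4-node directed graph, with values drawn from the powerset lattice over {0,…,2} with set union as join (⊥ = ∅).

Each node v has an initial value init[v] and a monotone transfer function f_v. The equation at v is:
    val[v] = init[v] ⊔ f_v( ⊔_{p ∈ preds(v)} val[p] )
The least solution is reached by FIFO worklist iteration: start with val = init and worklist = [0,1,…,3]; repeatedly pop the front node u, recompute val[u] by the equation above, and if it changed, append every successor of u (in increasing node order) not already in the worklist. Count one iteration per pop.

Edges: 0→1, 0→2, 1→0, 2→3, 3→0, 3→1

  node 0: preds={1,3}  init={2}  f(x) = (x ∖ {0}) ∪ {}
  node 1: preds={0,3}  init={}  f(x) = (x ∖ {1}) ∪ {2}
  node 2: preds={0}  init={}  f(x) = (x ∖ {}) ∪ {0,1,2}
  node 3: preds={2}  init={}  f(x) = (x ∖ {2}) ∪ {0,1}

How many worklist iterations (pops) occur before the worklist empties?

Iteration log — 8 steps:
  step 1. node 0  ⊔preds={}  new={2}  stable
  step 2. node 1  ⊔preds={2}  new={2}  old={}  +wl: 0
  step 3. node 2  ⊔preds={2}  new={0,1,2}  old={}  +wl: 
  step 4. node 3  ⊔preds={0,1,2}  new={0,1}  old={}  +wl: 1
  step 5. node 0  ⊔preds={0,1,2}  new={1,2}  old={2}  +wl: 2
  step 6. node 1  ⊔preds={0,1,2}  new={0,2}  old={2}  +wl: 0
  step 7. node 2  ⊔preds={1,2}  new={0,1,2}  stable
  step 8. node 0  ⊔preds={0,1,2}  new={1,2}  stable

Least fixpoint reached:
  node 0: {1,2}
  node 1: {0,2}
  node 2: {0,1,2}
  node 3: {0,1}

8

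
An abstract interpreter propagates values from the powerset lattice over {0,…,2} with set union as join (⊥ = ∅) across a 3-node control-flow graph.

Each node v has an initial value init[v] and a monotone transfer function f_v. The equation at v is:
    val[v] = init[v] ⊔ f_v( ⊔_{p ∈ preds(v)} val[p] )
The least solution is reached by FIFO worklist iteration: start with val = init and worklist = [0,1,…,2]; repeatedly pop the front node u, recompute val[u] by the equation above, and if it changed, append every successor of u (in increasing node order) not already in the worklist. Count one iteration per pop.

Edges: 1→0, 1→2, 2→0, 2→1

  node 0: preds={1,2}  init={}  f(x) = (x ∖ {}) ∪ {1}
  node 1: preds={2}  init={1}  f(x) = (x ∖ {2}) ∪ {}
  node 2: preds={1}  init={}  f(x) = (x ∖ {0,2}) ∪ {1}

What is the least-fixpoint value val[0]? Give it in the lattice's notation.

{1}

Iteration log — 5 steps:
  step 1. node 0  ⊔preds={1}  new={1}  old={}  +wl: 
  step 2. node 1  ⊔preds={}  new={1}  stable
  step 3. node 2  ⊔preds={1}  new={1}  old={}  +wl: 0,1
  step 4. node 0  ⊔preds={1}  new={1}  stable
  step 5. node 1  ⊔preds={1}  new={1}  stable

Least fixpoint reached:
  node 0: {1}
  node 1: {1}
  node 2: {1}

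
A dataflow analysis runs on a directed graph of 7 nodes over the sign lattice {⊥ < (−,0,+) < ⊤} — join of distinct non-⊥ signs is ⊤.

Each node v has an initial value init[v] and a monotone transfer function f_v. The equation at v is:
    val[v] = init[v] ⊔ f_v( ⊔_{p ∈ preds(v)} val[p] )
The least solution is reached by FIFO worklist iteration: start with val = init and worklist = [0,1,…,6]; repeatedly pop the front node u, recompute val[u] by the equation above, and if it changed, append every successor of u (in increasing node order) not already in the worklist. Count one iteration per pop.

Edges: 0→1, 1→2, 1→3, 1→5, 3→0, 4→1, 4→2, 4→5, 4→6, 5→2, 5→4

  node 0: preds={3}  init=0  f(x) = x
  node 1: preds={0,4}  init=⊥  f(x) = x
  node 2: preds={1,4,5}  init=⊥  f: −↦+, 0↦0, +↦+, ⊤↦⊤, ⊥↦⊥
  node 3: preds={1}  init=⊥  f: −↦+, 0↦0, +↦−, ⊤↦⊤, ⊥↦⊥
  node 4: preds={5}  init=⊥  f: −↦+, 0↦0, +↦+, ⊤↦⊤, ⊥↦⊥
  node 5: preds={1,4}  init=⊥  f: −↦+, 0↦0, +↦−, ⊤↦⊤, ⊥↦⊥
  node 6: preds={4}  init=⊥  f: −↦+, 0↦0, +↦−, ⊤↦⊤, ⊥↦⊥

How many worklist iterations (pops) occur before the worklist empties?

Worklist (14 pops):
  #1 pop 0: in=⊥ → 0 (no change)
  #2 pop 1: in=0 → 0 (was ⊥); enqueue []
  #3 pop 2: in=0 → 0 (was ⊥); enqueue []
  #4 pop 3: in=0 → 0 (was ⊥); enqueue [0]
  #5 pop 4: in=⊥ → ⊥ (no change)
  #6 pop 5: in=0 → 0 (was ⊥); enqueue [2,4]
  #7 pop 6: in=⊥ → ⊥ (no change)
  #8 pop 0: in=0 → 0 (no change)
  #9 pop 2: in=0 → 0 (no change)
  #10 pop 4: in=0 → 0 (was ⊥); enqueue [1,2,5,6]
  #11 pop 1: in=0 → 0 (no change)
  #12 pop 2: in=0 → 0 (no change)
  #13 pop 5: in=0 → 0 (no change)
  #14 pop 6: in=0 → 0 (was ⊥); enqueue []

Fixpoint:
  val[0] = 0
  val[1] = 0
  val[2] = 0
  val[3] = 0
  val[4] = 0
  val[5] = 0
  val[6] = 0

14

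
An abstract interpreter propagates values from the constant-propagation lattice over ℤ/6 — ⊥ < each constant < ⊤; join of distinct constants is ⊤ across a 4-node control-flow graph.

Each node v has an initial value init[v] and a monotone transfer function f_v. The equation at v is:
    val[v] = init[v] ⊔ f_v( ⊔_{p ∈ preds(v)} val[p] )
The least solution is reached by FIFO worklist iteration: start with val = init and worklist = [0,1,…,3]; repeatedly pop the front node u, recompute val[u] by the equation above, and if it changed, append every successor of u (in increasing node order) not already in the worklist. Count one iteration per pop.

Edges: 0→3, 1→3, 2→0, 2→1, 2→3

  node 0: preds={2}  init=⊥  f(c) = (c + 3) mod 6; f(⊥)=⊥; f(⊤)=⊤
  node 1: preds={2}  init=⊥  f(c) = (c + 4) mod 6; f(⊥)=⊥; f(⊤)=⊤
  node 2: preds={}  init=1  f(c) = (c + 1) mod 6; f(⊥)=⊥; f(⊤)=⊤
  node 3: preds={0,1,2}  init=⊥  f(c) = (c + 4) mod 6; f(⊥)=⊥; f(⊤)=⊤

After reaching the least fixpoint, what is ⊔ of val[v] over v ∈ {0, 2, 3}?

⊤

Iteration log — 4 steps:
  step 1. node 0  ⊔preds=1  new=4  old=⊥  +wl: 
  step 2. node 1  ⊔preds=1  new=5  old=⊥  +wl: 
  step 3. node 2  ⊔preds=⊥  new=1  stable
  step 4. node 3  ⊔preds=⊤  new=⊤  old=⊥  +wl: 

Least fixpoint reached:
  node 0: 4
  node 1: 5
  node 2: 1
  node 3: ⊤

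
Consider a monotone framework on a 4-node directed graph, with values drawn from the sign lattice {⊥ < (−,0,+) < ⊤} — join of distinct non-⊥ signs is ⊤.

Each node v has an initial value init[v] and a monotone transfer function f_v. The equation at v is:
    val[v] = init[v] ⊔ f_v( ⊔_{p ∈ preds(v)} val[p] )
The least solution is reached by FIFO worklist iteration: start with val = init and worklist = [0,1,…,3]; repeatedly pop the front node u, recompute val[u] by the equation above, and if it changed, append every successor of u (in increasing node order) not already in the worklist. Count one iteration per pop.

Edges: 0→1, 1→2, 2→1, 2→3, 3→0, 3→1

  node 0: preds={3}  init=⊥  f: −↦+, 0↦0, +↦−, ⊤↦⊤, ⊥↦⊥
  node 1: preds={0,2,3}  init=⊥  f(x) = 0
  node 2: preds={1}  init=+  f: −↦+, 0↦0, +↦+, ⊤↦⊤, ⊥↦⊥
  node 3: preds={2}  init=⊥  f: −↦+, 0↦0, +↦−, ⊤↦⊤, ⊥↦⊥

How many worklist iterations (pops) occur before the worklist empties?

Trace (7 dequeues):
  [1] u=0 | in ⊥ | out ⊥ | ==
  [2] u=1 | in + | out 0 | prev ⊥ | push {}
  [3] u=2 | in 0 | out ⊤ | prev + | push {1}
  [4] u=3 | in ⊤ | out ⊤ | prev ⊥ | push {0}
  [5] u=1 | in ⊤ | out 0 | ==
  [6] u=0 | in ⊤ | out ⊤ | prev ⊥ | push {1}
  [7] u=1 | in ⊤ | out 0 | ==

Converged values:
  [0] ⊤
  [1] 0
  [2] ⊤
  [3] ⊤

7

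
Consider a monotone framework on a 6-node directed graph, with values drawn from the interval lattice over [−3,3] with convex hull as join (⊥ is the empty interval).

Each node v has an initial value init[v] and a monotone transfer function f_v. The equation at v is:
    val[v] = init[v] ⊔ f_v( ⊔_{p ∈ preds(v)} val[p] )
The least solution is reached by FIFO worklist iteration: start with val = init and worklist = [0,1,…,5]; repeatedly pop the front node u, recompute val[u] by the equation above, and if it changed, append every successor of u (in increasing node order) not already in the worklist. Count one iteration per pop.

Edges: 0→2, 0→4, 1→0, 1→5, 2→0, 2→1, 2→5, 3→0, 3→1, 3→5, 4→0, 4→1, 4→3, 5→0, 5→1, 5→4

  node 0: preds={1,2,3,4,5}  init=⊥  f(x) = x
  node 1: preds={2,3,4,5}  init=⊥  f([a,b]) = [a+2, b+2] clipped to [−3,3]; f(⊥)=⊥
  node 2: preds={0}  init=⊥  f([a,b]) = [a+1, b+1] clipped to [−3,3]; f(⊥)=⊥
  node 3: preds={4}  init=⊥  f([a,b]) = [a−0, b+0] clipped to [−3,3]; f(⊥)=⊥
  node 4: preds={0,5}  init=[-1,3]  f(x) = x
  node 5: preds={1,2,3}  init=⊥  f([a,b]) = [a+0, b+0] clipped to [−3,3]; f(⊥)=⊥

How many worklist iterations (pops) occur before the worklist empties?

9

Trace (9 dequeues):
  [1] u=0 | in [-1,3] | out [-1,3] | prev ⊥ | push {}
  [2] u=1 | in [-1,3] | out [1,3] | prev ⊥ | push {0}
  [3] u=2 | in [-1,3] | out [0,3] | prev ⊥ | push {1}
  [4] u=3 | in [-1,3] | out [-1,3] | prev ⊥ | push {}
  [5] u=4 | in [-1,3] | out [-1,3] | ==
  [6] u=5 | in [-1,3] | out [-1,3] | prev ⊥ | push {4}
  [7] u=0 | in [-1,3] | out [-1,3] | ==
  [8] u=1 | in [-1,3] | out [1,3] | ==
  [9] u=4 | in [-1,3] | out [-1,3] | ==

Converged values:
  [0] [-1,3]
  [1] [1,3]
  [2] [0,3]
  [3] [-1,3]
  [4] [-1,3]
  [5] [-1,3]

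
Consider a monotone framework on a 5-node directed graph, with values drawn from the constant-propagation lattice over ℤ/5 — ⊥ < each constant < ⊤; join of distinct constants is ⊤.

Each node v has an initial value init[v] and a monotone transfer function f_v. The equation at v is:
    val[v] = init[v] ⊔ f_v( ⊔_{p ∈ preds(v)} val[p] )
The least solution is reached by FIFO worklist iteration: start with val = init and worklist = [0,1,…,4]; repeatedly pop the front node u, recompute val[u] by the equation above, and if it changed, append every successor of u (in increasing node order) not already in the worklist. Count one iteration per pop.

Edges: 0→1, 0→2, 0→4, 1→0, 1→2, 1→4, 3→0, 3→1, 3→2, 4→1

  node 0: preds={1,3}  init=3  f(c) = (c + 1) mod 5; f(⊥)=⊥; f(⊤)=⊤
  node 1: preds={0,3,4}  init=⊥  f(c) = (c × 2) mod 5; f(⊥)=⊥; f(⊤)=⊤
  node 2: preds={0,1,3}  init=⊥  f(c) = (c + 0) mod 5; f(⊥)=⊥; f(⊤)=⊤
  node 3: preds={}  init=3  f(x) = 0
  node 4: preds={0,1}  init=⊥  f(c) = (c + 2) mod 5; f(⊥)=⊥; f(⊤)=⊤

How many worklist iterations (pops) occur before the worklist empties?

Iteration log — 8 steps:
  step 1. node 0  ⊔preds=3  new=⊤  old=3  +wl: 
  step 2. node 1  ⊔preds=⊤  new=⊤  old=⊥  +wl: 0
  step 3. node 2  ⊔preds=⊤  new=⊤  old=⊥  +wl: 
  step 4. node 3  ⊔preds=⊥  new=⊤  old=3  +wl: 1,2
  step 5. node 4  ⊔preds=⊤  new=⊤  old=⊥  +wl: 
  step 6. node 0  ⊔preds=⊤  new=⊤  stable
  step 7. node 1  ⊔preds=⊤  new=⊤  stable
  step 8. node 2  ⊔preds=⊤  new=⊤  stable

Least fixpoint reached:
  node 0: ⊤
  node 1: ⊤
  node 2: ⊤
  node 3: ⊤
  node 4: ⊤

8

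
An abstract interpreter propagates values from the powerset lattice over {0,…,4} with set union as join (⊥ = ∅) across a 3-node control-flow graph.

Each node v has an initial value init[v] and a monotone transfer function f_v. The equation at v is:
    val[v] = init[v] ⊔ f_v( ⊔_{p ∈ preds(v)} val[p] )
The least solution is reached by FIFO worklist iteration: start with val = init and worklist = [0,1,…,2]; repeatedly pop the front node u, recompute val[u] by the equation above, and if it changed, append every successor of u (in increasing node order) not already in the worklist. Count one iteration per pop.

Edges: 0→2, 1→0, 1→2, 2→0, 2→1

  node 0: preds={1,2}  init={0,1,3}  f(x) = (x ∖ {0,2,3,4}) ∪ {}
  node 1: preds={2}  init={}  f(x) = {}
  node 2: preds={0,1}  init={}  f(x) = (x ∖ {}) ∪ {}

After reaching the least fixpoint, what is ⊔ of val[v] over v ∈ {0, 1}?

{0,1,3}

Iteration log — 5 steps:
  step 1. node 0  ⊔preds={}  new={0,1,3}  stable
  step 2. node 1  ⊔preds={}  new={}  stable
  step 3. node 2  ⊔preds={0,1,3}  new={0,1,3}  old={}  +wl: 0,1
  step 4. node 0  ⊔preds={0,1,3}  new={0,1,3}  stable
  step 5. node 1  ⊔preds={0,1,3}  new={}  stable

Least fixpoint reached:
  node 0: {0,1,3}
  node 1: {}
  node 2: {0,1,3}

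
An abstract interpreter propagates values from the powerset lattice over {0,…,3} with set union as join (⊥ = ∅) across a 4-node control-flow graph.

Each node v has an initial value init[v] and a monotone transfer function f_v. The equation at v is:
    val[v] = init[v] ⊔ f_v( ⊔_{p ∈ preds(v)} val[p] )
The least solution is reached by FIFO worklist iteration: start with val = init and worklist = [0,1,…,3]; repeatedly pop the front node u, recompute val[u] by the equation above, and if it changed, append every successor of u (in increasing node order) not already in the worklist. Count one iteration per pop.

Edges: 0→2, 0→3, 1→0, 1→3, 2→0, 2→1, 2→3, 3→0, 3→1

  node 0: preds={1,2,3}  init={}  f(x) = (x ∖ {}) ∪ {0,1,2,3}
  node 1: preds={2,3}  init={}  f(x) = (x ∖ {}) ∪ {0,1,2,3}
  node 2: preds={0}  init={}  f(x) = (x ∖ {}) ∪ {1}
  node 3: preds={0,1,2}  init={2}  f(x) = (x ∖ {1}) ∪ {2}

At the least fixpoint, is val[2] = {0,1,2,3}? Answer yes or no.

Iteration log — 6 steps:
  step 1. node 0  ⊔preds={2}  new={0,1,2,3}  old={}  +wl: 
  step 2. node 1  ⊔preds={2}  new={0,1,2,3}  old={}  +wl: 0
  step 3. node 2  ⊔preds={0,1,2,3}  new={0,1,2,3}  old={}  +wl: 1
  step 4. node 3  ⊔preds={0,1,2,3}  new={0,2,3}  old={2}  +wl: 
  step 5. node 0  ⊔preds={0,1,2,3}  new={0,1,2,3}  stable
  step 6. node 1  ⊔preds={0,1,2,3}  new={0,1,2,3}  stable

Least fixpoint reached:
  node 0: {0,1,2,3}
  node 1: {0,1,2,3}
  node 2: {0,1,2,3}
  node 3: {0,2,3}

yes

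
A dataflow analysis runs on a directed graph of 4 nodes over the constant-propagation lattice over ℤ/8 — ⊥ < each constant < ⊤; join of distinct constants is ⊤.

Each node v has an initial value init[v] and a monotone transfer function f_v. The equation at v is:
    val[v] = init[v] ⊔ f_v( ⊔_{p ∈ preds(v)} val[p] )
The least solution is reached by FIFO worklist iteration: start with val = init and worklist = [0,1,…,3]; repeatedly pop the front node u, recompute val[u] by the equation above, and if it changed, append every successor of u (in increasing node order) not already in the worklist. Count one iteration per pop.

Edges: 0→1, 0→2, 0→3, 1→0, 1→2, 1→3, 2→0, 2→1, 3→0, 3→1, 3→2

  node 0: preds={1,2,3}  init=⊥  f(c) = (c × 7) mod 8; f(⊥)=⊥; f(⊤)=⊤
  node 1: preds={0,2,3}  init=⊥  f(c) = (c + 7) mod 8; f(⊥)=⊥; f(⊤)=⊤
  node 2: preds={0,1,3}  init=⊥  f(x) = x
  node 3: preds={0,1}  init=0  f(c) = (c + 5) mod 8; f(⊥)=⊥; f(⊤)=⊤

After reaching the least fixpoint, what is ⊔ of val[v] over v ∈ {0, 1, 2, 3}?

Iteration log — 9 steps:
  step 1. node 0  ⊔preds=0  new=0  old=⊥  +wl: 
  step 2. node 1  ⊔preds=0  new=7  old=⊥  +wl: 0
  step 3. node 2  ⊔preds=⊤  new=⊤  old=⊥  +wl: 1
  step 4. node 3  ⊔preds=⊤  new=⊤  old=0  +wl: 2
  step 5. node 0  ⊔preds=⊤  new=⊤  old=0  +wl: 3
  step 6. node 1  ⊔preds=⊤  new=⊤  old=7  +wl: 0
  step 7. node 2  ⊔preds=⊤  new=⊤  stable
  step 8. node 3  ⊔preds=⊤  new=⊤  stable
  step 9. node 0  ⊔preds=⊤  new=⊤  stable

Least fixpoint reached:
  node 0: ⊤
  node 1: ⊤
  node 2: ⊤
  node 3: ⊤

⊤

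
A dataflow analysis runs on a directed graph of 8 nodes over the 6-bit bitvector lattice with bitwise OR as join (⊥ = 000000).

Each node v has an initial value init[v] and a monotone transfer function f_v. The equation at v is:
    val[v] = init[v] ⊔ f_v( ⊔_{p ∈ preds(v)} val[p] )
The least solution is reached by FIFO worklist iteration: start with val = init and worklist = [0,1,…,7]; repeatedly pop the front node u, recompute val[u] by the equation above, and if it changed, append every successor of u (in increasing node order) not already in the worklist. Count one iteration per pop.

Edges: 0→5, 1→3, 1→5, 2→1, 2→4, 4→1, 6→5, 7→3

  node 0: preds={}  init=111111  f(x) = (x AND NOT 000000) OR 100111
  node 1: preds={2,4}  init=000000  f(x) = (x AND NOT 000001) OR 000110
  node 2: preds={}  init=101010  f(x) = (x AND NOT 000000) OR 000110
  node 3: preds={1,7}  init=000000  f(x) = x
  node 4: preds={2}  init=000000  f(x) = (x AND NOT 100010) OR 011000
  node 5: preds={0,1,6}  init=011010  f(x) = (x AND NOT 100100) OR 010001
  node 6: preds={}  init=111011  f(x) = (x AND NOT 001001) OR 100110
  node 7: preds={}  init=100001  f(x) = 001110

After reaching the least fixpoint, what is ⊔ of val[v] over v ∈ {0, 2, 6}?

111111

Worklist (11 pops):
  #1 pop 0: in=000000 → 111111 (no change)
  #2 pop 1: in=101010 → 101110 (was 000000); enqueue []
  #3 pop 2: in=000000 → 101110 (was 101010); enqueue [1]
  #4 pop 3: in=101111 → 101111 (was 000000); enqueue []
  #5 pop 4: in=101110 → 011100 (was 000000); enqueue []
  #6 pop 5: in=111111 → 011011 (was 011010); enqueue []
  #7 pop 6: in=000000 → 111111 (was 111011); enqueue [5]
  #8 pop 7: in=000000 → 101111 (was 100001); enqueue [3]
  #9 pop 1: in=111110 → 111110 (was 101110); enqueue []
  #10 pop 5: in=111111 → 011011 (no change)
  #11 pop 3: in=111111 → 111111 (was 101111); enqueue []

Fixpoint:
  val[0] = 111111
  val[1] = 111110
  val[2] = 101110
  val[3] = 111111
  val[4] = 011100
  val[5] = 011011
  val[6] = 111111
  val[7] = 101111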